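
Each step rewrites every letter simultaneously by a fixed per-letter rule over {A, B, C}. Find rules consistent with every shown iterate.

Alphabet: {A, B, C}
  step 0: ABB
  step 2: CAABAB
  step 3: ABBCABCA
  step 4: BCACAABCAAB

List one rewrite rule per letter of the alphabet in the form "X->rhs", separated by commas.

A->B, B->CA, C->A

  step 3 ⇒ step 4: ABBCABCA ⇒ B·CA·CA·A·B·CA·A·B
    A ↦ B
    B ↦ CA
    C ↦ A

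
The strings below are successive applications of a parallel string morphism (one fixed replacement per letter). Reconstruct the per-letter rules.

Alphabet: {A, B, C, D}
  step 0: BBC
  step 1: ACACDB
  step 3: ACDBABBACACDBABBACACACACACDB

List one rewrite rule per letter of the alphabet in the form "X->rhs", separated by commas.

A->AC, B->AC, C->DB, D->ABB

  step 0 ⇒ step 1: BBC ⇒ AC·AC·DB
    B ↦ AC
    C ↦ DB
    A ↦ AC  (constrained at step 1)
    D ↦ ABB  (constrained at step 1)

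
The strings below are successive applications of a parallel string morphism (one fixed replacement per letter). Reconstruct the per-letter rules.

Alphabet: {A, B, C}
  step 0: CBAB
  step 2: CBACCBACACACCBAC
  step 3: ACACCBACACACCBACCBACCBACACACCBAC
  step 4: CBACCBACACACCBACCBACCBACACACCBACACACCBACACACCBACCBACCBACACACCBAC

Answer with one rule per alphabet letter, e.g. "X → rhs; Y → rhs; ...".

  step 3 ⇒ step 4: ACACCBACACACCBACCBACCBACACACCBAC ⇒ CB·AC·CB·AC·AC·AC·CB·AC·CB·AC·CB·AC·AC·AC·CB·AC·AC·AC·CB·AC·AC·AC·CB·AC·CB·AC·CB·AC·AC·AC·CB·AC
    A ↦ CB
    B ↦ AC
    C ↦ AC

A->CB, B->AC, C->AC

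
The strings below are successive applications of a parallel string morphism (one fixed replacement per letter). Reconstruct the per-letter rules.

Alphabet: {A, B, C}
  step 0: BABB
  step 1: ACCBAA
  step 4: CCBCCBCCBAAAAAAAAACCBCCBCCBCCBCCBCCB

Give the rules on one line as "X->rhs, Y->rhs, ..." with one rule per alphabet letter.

A->CCB, B->A, C->A

  step 0 ⇒ step 1: BABB ⇒ A·CCB·A·A
    A ↦ CCB
    B ↦ A
    C ↦ A  (constrained at step 1)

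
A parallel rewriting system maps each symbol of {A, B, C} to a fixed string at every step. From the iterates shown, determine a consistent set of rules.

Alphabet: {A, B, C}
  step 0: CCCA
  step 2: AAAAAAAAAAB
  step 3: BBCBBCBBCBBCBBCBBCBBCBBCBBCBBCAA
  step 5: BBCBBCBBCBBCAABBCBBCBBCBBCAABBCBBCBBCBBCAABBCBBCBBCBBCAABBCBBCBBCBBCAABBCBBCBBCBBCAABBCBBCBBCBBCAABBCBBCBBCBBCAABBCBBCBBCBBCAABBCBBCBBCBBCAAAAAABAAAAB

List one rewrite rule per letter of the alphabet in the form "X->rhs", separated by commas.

A->BBC, B->AA, C->B

  step 2 ⇒ step 3: AAAAAAAAAAB ⇒ BBC·BBC·BBC·BBC·BBC·BBC·BBC·BBC·BBC·BBC·AA
    A ↦ BBC
    B ↦ AA
    C ↦ B  (constrained at step 0)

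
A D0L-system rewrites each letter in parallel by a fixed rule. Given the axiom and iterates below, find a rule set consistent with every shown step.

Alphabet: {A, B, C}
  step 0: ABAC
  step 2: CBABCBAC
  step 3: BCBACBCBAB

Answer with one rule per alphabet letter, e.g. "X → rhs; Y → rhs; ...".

  step 2 ⇒ step 3: CBABCBAC ⇒ B·C·BA·C·B·C·BA·B
    A ↦ BA
    B ↦ C
    C ↦ B

A->BA, B->C, C->B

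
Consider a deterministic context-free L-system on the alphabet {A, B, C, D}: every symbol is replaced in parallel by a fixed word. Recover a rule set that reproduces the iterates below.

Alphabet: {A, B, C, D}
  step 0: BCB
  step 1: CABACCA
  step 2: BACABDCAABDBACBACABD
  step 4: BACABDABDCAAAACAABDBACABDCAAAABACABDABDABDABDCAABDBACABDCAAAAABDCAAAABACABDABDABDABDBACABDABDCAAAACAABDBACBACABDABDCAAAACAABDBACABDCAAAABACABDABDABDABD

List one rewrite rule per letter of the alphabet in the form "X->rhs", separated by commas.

  step 1 ⇒ step 2: CABACCA ⇒ BAC·ABD·CA·ABD·BAC·BAC·ABD
    A ↦ ABD
    B ↦ CA
    C ↦ BAC
    D ↦ AAA  (constrained at step 2)

A->ABD, B->CA, C->BAC, D->AAA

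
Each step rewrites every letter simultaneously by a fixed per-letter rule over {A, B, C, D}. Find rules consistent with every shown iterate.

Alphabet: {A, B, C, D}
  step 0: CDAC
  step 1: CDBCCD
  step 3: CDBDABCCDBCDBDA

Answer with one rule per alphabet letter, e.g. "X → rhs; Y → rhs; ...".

  step 0 ⇒ step 1: CDAC ⇒ CD·B·C·CD
    A ↦ C
    C ↦ CD
    D ↦ B
    B ↦ DA  (constrained at step 1)

A->C, B->DA, C->CD, D->B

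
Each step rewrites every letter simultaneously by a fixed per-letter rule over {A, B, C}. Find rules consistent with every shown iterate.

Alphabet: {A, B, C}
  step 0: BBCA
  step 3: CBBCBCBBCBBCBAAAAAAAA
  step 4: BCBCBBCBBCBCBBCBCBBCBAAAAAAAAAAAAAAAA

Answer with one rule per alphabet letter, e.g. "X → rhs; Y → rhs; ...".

A->AA, B->CB, C->B

  step 3 ⇒ step 4: CBBCBCBBCBBCBAAAAAAAA ⇒ B·CB·CB·B·CB·B·CB·CB·B·CB·CB·B·CB·AA·AA·AA·AA·AA·AA·AA·AA
    A ↦ AA
    B ↦ CB
    C ↦ B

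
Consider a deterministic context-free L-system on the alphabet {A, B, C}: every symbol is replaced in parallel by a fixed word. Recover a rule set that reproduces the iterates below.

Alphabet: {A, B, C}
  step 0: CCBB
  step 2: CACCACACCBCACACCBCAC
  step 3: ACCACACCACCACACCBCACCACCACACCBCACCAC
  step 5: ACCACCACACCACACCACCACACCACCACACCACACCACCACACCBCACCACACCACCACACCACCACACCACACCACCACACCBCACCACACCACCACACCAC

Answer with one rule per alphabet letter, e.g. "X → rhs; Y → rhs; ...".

  step 2 ⇒ step 3: CACCACACCBCACACCBCAC ⇒ AC·C·AC·AC·C·AC·C·AC·AC·CBC·AC·C·AC·C·AC·AC·CBC·AC·C·AC
    A ↦ C
    B ↦ CBC
    C ↦ AC

A->C, B->CBC, C->AC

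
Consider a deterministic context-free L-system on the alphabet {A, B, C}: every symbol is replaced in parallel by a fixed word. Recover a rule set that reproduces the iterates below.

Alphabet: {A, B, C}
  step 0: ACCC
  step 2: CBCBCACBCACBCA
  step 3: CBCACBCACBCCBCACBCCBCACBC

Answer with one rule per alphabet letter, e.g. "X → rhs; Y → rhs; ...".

  step 2 ⇒ step 3: CBCBCACBCACBCA ⇒ CB·CA·CB·CA·CB·C·CB·CA·CB·C·CB·CA·CB·C
    A ↦ C
    B ↦ CA
    C ↦ CB

A->C, B->CA, C->CB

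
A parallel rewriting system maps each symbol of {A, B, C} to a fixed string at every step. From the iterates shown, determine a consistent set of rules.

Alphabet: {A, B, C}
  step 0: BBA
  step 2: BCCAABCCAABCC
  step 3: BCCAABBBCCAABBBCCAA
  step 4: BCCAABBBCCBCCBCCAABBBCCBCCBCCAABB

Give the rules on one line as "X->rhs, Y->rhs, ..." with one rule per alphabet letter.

A->B, B->BCC, C->A

  step 3 ⇒ step 4: BCCAABBBCCAABBBCCAA ⇒ BCC·A·A·B·B·BCC·BCC·BCC·A·A·B·B·BCC·BCC·BCC·A·A·B·B
    A ↦ B
    B ↦ BCC
    C ↦ A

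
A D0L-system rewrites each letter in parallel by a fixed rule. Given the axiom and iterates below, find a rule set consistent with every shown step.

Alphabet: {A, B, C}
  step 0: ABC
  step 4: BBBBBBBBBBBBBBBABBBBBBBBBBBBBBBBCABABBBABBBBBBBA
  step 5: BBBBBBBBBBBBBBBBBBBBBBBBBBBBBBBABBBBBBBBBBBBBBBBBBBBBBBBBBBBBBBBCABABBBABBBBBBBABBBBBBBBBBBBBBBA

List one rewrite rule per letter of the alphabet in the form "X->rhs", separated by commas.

  step 4 ⇒ step 5: BBBBBBBBBBBBBBBABBBBBBBBBBBBBBBBCABABBBABBBBBBBA ⇒ BB·BB·BB·BB·BB·BB·BB·BB·BB·BB·BB·BB·BB·BB·BB·BA·BB·BB·BB·BB·BB·BB·BB·BB·BB·BB·BB·BB·BB·BB·BB·BB·CA·BA·BB·BA·BB·BB·BB·BA·BB·BB·BB·BB·BB·BB·BB·BA
    A ↦ BA
    B ↦ BB
    C ↦ CA

A->BA, B->BB, C->CA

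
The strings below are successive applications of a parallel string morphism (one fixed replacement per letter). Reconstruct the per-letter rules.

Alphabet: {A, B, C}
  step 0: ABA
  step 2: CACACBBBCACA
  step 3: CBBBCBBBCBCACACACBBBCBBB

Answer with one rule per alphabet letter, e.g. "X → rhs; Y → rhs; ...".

A->BB, B->CA, C->CB

  step 2 ⇒ step 3: CACACBBBCACA ⇒ CB·BB·CB·BB·CB·CA·CA·CA·CB·BB·CB·BB
    A ↦ BB
    B ↦ CA
    C ↦ CB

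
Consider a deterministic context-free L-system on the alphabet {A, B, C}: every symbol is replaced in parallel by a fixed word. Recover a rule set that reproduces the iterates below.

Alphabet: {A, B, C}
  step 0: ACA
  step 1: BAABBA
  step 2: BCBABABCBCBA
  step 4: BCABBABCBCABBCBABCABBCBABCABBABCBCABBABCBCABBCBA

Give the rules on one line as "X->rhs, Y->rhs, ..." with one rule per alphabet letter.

  step 1 ⇒ step 2: BAABBA ⇒ BC·BA·BA·BC·BC·BA
    A ↦ BA
    B ↦ BC
  step 0 ⇒ step 1: ACA ⇒ BA·AB·BA
    C ↦ AB

A->BA, B->BC, C->AB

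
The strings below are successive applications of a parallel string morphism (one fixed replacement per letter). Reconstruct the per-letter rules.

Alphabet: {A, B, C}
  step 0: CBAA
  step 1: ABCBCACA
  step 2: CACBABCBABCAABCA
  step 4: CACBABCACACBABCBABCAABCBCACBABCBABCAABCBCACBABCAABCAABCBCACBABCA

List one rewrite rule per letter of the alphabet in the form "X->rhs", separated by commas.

A->CA, B->CB, C->AB

  step 1 ⇒ step 2: ABCBCACA ⇒ CA·CB·AB·CB·AB·CA·AB·CA
    A ↦ CA
    B ↦ CB
    C ↦ AB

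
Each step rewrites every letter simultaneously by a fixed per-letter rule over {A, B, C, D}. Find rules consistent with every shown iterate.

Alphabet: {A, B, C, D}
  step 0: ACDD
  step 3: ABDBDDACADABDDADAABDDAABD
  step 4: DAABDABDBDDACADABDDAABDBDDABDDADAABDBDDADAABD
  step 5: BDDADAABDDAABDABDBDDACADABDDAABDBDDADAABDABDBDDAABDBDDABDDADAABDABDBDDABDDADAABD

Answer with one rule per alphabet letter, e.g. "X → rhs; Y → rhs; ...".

  step 4 ⇒ step 5: DAABDABDBDDACADABDDAABDBDDABDDADAABDBDDADAABD ⇒ BD·DA·DA·A·BD·DA·A·BD·A·BD·BD·DA·CA·DA·BD·DA·A·BD·BD·DA·DA·A·BD·A·BD·BD·DA·A·BD·BD·DA·BD·DA·DA·A·BD·A·BD·BD·DA·BD·DA·DA·A·BD
    A ↦ DA
    B ↦ A
    C ↦ CA
    D ↦ BD

A->DA, B->A, C->CA, D->BD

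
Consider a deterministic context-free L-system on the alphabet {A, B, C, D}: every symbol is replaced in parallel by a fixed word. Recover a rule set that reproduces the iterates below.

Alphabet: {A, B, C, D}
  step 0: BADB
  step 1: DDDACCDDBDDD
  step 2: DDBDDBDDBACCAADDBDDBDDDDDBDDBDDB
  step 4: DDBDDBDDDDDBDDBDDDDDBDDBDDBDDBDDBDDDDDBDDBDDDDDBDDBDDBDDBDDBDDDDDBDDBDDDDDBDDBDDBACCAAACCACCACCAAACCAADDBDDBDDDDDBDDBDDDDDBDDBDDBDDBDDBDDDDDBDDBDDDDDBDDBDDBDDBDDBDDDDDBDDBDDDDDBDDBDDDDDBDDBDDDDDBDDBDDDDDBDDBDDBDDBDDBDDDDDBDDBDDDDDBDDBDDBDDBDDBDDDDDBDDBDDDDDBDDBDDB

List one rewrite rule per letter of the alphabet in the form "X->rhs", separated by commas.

A->ACC, B->DDD, C->A, D->DDB

  step 1 ⇒ step 2: DDDACCDDBDDD ⇒ DDB·DDB·DDB·ACC·A·A·DDB·DDB·DDD·DDB·DDB·DDB
    A ↦ ACC
    B ↦ DDD
    C ↦ A
    D ↦ DDB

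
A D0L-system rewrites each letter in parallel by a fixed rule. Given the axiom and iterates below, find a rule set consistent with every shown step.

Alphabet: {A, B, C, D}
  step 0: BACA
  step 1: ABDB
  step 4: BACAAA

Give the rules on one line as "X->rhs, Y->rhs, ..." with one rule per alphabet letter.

A->B, B->A, C->D, D->CA

  step 0 ⇒ step 1: BACA ⇒ A·B·D·B
    A ↦ B
    B ↦ A
    C ↦ D
    D ↦ CA  (constrained at step 1)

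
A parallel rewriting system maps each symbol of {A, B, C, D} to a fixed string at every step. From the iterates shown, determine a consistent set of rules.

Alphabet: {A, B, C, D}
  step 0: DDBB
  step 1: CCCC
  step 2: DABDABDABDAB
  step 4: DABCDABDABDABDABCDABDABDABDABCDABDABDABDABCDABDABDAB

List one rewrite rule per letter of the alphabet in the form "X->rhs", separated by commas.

A->DCC, B->C, C->DAB, D->C

  step 1 ⇒ step 2: CCCC ⇒ DAB·DAB·DAB·DAB
    C ↦ DAB
    A ↦ DCC  (constrained at step 2)
  step 0 ⇒ step 1: DDBB ⇒ C·C·C·C
    B ↦ C
  step 0 ⇒ step 1: DDBB ⇒ C·C·C·C
    D ↦ C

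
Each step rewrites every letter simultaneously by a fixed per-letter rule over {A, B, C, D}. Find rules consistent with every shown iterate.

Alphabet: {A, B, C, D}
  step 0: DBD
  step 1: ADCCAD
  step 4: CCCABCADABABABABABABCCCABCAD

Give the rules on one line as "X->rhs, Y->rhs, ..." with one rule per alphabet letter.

  step 0 ⇒ step 1: DBD ⇒ AD·CC·AD
    B ↦ CC
    D ↦ AD
    A ↦ C  (constrained at step 1)
    C ↦ AB  (constrained at step 1)

A->C, B->CC, C->AB, D->AD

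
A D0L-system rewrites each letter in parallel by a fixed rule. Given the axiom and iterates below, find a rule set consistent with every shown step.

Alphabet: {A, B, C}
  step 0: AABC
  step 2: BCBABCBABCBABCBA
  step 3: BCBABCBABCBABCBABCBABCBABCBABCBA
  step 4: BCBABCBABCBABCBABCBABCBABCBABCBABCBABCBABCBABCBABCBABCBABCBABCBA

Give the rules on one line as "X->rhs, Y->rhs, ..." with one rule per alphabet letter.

  step 3 ⇒ step 4: BCBABCBABCBABCBABCBABCBABCBABCBA ⇒ BC·BA·BC·BA·BC·BA·BC·BA·BC·BA·BC·BA·BC·BA·BC·BA·BC·BA·BC·BA·BC·BA·BC·BA·BC·BA·BC·BA·BC·BA·BC·BA
    A ↦ BA
    B ↦ BC
    C ↦ BA

A->BA, B->BC, C->BA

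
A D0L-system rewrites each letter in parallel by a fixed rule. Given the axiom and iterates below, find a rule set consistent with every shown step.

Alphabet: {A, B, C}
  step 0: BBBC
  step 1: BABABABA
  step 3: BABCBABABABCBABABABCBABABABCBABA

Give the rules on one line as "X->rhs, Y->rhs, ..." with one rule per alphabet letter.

A->BC, B->BA, C->BA

  step 0 ⇒ step 1: BBBC ⇒ BA·BA·BA·BA
    B ↦ BA
    C ↦ BA
    A ↦ BC  (constrained at step 1)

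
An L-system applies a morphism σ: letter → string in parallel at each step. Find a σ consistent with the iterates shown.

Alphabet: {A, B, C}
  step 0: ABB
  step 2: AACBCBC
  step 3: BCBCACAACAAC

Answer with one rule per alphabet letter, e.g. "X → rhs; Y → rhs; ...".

A->BC, B->A, C->AC

  step 2 ⇒ step 3: AACBCBC ⇒ BC·BC·AC·A·AC·A·AC
    A ↦ BC
    B ↦ A
    C ↦ AC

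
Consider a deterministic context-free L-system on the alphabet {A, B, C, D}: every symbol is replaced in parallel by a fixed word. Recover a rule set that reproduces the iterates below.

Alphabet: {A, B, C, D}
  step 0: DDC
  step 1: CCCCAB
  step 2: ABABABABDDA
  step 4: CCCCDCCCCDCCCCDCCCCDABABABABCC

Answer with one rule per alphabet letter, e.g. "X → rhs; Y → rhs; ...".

  step 1 ⇒ step 2: CCCCAB ⇒ AB·AB·AB·AB·D·DA
    A ↦ D
    B ↦ DA
    C ↦ AB
  step 0 ⇒ step 1: DDC ⇒ CC·CC·AB
    D ↦ CC

A->D, B->DA, C->AB, D->CC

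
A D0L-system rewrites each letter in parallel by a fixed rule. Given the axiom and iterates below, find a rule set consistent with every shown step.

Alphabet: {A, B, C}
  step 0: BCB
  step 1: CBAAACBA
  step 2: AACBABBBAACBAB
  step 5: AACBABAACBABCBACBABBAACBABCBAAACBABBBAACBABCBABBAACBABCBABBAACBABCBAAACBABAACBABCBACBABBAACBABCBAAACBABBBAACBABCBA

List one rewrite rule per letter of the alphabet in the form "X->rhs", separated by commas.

  step 1 ⇒ step 2: CBAAACBA ⇒ AA·CBA·B·B·B·AA·CBA·B
    A ↦ B
    B ↦ CBA
    C ↦ AA

A->B, B->CBA, C->AA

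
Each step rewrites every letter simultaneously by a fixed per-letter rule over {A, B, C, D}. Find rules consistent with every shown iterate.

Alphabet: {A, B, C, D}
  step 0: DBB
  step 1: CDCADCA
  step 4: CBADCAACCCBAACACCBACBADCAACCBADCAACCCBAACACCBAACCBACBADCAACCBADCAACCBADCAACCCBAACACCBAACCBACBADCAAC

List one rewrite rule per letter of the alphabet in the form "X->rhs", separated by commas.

  step 0 ⇒ step 1: DBB ⇒ C·DCA·DCA
    B ↦ DCA
    D ↦ C
    A ↦ AC  (constrained at step 1)
    C ↦ CBA  (constrained at step 1)

A->AC, B->DCA, C->CBA, D->C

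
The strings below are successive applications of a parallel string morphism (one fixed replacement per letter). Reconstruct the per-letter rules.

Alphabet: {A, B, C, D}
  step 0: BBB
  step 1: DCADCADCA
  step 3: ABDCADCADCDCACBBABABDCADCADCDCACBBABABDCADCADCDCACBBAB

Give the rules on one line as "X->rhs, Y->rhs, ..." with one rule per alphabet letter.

  step 0 ⇒ step 1: BBB ⇒ DCA·DCA·DCA
    B ↦ DCA
    A ↦ DC  (constrained at step 1)
    C ↦ AB  (constrained at step 1)
    D ↦ CBB  (constrained at step 1)

A->DC, B->DCA, C->AB, D->CBB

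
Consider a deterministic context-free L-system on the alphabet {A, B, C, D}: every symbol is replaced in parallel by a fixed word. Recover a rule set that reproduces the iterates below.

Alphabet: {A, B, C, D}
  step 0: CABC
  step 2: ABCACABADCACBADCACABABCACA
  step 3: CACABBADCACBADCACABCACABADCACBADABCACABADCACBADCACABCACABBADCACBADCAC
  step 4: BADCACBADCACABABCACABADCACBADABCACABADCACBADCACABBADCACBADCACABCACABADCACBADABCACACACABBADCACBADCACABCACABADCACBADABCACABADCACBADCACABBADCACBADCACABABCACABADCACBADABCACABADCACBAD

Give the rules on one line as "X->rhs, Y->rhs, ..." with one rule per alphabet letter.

  step 3 ⇒ step 4: CACABBADCACBADCACABCACABADCACBADABCACABADCACBADCACABCACABBADCACBADCAC ⇒ BAD·CAC·BAD·CAC·AB·AB·CAC·A·BAD·CAC·BAD·AB·CAC·A·BAD·CAC·BAD·CAC·AB·BAD·CAC·BAD·CAC·AB·CAC·A·BAD·CAC·BAD·AB·CAC·A·CAC·AB·BAD·CAC·BAD·CAC·AB·CAC·A·BAD·CAC·BAD·AB·CAC·A·BAD·CAC·BAD·CAC·AB·BAD·CAC·BAD·CAC·AB·AB·CAC·A·BAD·CAC·BAD·AB·CAC·A·BAD·CAC·BAD
    A ↦ CAC
    B ↦ AB
    C ↦ BAD
    D ↦ A

A->CAC, B->AB, C->BAD, D->A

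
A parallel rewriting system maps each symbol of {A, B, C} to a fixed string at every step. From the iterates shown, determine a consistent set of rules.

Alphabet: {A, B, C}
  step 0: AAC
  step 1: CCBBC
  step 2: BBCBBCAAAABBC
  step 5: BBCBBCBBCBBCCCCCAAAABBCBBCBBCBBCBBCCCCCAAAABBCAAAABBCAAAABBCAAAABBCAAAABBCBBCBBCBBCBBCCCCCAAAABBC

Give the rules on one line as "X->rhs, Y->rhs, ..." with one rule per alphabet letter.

  step 1 ⇒ step 2: CCBBC ⇒ BBC·BBC·AA·AA·BBC
    B ↦ AA
    C ↦ BBC
  step 0 ⇒ step 1: AAC ⇒ C·C·BBC
    A ↦ C

A->C, B->AA, C->BBC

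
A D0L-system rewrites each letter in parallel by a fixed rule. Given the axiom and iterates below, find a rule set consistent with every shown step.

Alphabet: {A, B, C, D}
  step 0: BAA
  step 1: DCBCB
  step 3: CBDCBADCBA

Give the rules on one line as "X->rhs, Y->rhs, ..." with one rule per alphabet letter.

  step 0 ⇒ step 1: BAA ⇒ D·CB·CB
    A ↦ CB
    B ↦ D
    C ↦ BA  (constrained at step 1)
    D ↦ A  (constrained at step 1)

A->CB, B->D, C->BA, D->A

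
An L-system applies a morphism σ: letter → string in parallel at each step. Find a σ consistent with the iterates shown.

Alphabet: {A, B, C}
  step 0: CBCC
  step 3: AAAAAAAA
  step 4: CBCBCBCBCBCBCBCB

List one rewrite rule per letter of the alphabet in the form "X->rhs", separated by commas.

A->CB, B->A, C->A

  step 3 ⇒ step 4: AAAAAAAA ⇒ CB·CB·CB·CB·CB·CB·CB·CB
    A ↦ CB
    B ↦ A  (constrained at step 0)
    C ↦ A  (constrained at step 0)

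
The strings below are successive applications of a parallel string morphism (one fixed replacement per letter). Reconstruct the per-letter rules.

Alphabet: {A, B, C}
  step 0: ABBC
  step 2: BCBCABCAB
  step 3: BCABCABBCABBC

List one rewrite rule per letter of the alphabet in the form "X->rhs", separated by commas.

  step 2 ⇒ step 3: BCBCABCAB ⇒ BC·A·BC·A·B·BC·A·B·BC
    A ↦ B
    B ↦ BC
    C ↦ A

A->B, B->BC, C->A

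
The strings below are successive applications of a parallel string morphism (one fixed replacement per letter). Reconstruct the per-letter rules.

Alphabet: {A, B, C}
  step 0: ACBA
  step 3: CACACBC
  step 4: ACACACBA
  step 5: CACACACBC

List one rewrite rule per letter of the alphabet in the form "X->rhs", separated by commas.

  step 4 ⇒ step 5: ACACACBA ⇒ C·A·C·A·C·A·CB·C
    A ↦ C
    B ↦ CB
    C ↦ A

A->C, B->CB, C->A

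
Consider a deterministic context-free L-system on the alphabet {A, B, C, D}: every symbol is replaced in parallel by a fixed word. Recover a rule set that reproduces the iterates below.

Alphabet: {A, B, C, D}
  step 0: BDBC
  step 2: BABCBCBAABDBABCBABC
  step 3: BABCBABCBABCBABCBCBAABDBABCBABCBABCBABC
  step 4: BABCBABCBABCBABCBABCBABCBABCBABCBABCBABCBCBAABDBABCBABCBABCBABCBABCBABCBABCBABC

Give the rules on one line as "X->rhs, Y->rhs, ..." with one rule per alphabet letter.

A->BC, B->BA, C->BC, D->ABD

  step 3 ⇒ step 4: BABCBABCBABCBABCBCBAABDBABCBABCBABCBABC ⇒ BA·BC·BA·BC·BA·BC·BA·BC·BA·BC·BA·BC·BA·BC·BA·BC·BA·BC·BA·BC·BC·BA·ABD·BA·BC·BA·BC·BA·BC·BA·BC·BA·BC·BA·BC·BA·BC·BA·BC
    A ↦ BC
    B ↦ BA
    C ↦ BC
    D ↦ ABD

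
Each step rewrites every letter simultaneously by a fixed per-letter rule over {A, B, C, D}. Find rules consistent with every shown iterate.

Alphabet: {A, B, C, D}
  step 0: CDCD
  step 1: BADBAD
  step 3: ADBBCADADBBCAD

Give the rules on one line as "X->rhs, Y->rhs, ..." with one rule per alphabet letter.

A->C, B->DC, C->B, D->AD

  step 0 ⇒ step 1: CDCD ⇒ B·AD·B·AD
    C ↦ B
    D ↦ AD
    A ↦ C  (constrained at step 1)
    B ↦ DC  (constrained at step 1)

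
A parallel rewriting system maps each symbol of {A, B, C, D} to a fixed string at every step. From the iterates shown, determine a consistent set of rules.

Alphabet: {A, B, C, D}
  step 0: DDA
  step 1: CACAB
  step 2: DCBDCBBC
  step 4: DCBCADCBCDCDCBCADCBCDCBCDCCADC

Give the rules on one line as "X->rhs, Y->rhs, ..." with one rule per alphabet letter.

  step 1 ⇒ step 2: CACAB ⇒ DC·B·DC·B·BC
    A ↦ B
    B ↦ BC
    C ↦ DC
  step 0 ⇒ step 1: DDA ⇒ CA·CA·B
    D ↦ CA

A->B, B->BC, C->DC, D->CA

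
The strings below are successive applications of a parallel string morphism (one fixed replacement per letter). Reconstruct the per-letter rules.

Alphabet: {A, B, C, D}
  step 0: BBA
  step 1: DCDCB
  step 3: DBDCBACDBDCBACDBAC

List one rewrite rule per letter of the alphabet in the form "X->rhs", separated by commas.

  step 0 ⇒ step 1: BBA ⇒ DC·DC·B
    A ↦ B
    B ↦ DC
    C ↦ AC  (constrained at step 1)
    D ↦ DB  (constrained at step 1)

A->B, B->DC, C->AC, D->DB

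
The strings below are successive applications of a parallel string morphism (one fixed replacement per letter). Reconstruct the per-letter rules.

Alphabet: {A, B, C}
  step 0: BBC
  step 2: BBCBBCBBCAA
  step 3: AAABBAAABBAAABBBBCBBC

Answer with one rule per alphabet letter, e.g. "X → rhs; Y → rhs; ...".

A->BBC, B->A, C->ABB

  step 2 ⇒ step 3: BBCBBCBBCAA ⇒ A·A·ABB·A·A·ABB·A·A·ABB·BBC·BBC
    A ↦ BBC
    B ↦ A
    C ↦ ABB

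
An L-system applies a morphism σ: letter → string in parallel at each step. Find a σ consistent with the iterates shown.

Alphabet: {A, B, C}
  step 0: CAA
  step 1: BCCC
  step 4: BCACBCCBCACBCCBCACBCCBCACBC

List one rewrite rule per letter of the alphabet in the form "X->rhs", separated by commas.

A->C, B->AC, C->BC

  step 0 ⇒ step 1: CAA ⇒ BC·C·C
    A ↦ C
    C ↦ BC
    B ↦ AC  (constrained at step 1)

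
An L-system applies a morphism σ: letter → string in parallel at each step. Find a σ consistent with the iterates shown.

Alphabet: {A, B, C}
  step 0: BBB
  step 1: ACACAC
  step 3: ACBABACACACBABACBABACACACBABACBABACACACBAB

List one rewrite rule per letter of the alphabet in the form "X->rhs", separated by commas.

A->BAB, B->AC, C->BBA

  step 0 ⇒ step 1: BBB ⇒ AC·AC·AC
    B ↦ AC
    A ↦ BAB  (constrained at step 1)
    C ↦ BBA  (constrained at step 1)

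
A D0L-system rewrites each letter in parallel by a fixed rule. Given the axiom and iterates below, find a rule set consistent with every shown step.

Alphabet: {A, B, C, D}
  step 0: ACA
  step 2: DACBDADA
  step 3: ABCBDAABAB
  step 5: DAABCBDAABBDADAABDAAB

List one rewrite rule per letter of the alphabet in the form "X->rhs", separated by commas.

A->B, B->DA, C->CB, D->A

  step 2 ⇒ step 3: DACBDADA ⇒ A·B·CB·DA·A·B·A·B
    A ↦ B
    B ↦ DA
    C ↦ CB
    D ↦ A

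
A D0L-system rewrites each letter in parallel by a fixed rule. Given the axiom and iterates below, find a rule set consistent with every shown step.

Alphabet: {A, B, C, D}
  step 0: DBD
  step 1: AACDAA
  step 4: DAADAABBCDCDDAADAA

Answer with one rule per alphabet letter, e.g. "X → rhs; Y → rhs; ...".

  step 0 ⇒ step 1: DBD ⇒ AA·CD·AA
    B ↦ CD
    D ↦ AA
    A ↦ B  (constrained at step 1)
    C ↦ D  (constrained at step 1)

A->B, B->CD, C->D, D->AA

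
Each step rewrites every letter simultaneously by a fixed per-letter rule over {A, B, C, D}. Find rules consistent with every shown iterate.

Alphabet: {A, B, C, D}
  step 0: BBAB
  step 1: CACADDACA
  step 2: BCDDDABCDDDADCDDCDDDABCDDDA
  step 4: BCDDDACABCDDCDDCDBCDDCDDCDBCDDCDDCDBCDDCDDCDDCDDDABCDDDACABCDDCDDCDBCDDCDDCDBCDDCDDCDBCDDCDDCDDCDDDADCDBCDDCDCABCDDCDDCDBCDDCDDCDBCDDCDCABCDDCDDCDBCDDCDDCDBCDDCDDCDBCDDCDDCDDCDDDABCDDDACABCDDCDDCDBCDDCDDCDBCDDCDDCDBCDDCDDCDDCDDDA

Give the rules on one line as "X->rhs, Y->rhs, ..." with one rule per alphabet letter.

A->DDA, B->CA, C->BCD, D->DCD

  step 1 ⇒ step 2: CACADDACA ⇒ BCD·DDA·BCD·DDA·DCD·DCD·DDA·BCD·DDA
    A ↦ DDA
    C ↦ BCD
    D ↦ DCD
  step 0 ⇒ step 1: BBAB ⇒ CA·CA·DDA·CA
    B ↦ CA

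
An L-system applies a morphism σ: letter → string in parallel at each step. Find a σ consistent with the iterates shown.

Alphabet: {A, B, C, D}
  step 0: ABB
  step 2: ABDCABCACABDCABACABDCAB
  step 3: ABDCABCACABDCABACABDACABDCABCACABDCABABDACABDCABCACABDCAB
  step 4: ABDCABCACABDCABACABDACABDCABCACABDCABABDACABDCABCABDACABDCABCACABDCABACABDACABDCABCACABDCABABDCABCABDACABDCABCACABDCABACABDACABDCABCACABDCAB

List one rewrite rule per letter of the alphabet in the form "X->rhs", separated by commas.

  step 3 ⇒ step 4: ABDCABCACABDCABACABDACABDCABCACABDCABABDACABDCABCACABDCAB ⇒ ABD·CAB·C·AC·ABD·CAB·AC·ABD·AC·ABD·CAB·C·AC·ABD·CAB·ABD·AC·ABD·CAB·C·ABD·AC·ABD·CAB·C·AC·ABD·CAB·AC·ABD·AC·ABD·CAB·C·AC·ABD·CAB·ABD·CAB·C·ABD·AC·ABD·CAB·C·AC·ABD·CAB·AC·ABD·AC·ABD·CAB·C·AC·ABD·CAB
    A ↦ ABD
    B ↦ CAB
    C ↦ AC
    D ↦ C

A->ABD, B->CAB, C->AC, D->C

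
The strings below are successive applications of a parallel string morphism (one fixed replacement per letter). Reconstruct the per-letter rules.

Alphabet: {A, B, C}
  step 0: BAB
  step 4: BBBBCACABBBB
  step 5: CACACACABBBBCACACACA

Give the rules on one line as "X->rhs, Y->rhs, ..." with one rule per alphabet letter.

  step 4 ⇒ step 5: BBBBCACABBBB ⇒ CA·CA·CA·CA·B·B·B·B·CA·CA·CA·CA
    A ↦ B
    B ↦ CA
    C ↦ B

A->B, B->CA, C->B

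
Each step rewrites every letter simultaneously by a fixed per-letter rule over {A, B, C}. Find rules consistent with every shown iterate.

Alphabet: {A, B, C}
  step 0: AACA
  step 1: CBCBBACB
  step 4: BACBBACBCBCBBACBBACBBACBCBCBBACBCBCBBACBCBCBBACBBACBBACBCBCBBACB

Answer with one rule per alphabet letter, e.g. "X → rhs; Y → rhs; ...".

A->CB, B->CB, C->BA

  step 0 ⇒ step 1: AACA ⇒ CB·CB·BA·CB
    A ↦ CB
    C ↦ BA
    B ↦ CB  (constrained at step 1)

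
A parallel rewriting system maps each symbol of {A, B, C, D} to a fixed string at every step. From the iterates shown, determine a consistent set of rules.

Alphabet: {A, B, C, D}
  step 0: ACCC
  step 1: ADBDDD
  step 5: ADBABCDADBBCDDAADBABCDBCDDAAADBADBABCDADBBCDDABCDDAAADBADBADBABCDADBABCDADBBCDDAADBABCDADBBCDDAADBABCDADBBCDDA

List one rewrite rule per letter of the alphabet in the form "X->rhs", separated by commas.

  step 0 ⇒ step 1: ACCC ⇒ ADB·D·D·D
    A ↦ ADB
    C ↦ D
    B ↦ BCD  (constrained at step 1)
    D ↦ A  (constrained at step 1)

A->ADB, B->BCD, C->D, D->A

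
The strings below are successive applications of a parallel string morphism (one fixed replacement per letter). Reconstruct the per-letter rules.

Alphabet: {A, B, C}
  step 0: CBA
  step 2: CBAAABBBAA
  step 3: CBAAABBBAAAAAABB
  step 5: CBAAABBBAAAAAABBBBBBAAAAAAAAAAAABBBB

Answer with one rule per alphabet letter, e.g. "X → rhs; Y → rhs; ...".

A->B, B->AA, C->CBA

  step 2 ⇒ step 3: CBAAABBBAA ⇒ CBA·AA·B·B·B·AA·AA·AA·B·B
    A ↦ B
    B ↦ AA
    C ↦ CBA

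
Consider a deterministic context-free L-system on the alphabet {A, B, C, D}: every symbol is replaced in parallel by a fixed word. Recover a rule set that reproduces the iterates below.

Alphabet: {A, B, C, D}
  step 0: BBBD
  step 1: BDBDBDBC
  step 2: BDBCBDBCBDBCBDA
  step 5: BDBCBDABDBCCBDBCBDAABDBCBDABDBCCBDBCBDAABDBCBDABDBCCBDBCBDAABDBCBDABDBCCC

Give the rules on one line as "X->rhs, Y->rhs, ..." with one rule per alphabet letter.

  step 1 ⇒ step 2: BDBDBDBC ⇒ BD·BC·BD·BC·BD·BC·BD·A
    B ↦ BD
    C ↦ A
    D ↦ BC
    A ↦ C  (constrained at step 2)

A->C, B->BD, C->A, D->BC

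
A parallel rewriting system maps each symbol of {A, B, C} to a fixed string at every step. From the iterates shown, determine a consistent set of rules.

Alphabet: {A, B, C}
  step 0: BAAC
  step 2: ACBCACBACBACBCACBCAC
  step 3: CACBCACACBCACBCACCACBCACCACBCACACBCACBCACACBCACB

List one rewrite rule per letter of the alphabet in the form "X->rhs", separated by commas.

  step 2 ⇒ step 3: ACBCACBACBACBCACBCAC ⇒ C·ACB·CAC·ACB·C·ACB·CAC·C·ACB·CAC·C·ACB·CAC·ACB·C·ACB·CAC·ACB·C·ACB
    A ↦ C
    B ↦ CAC
    C ↦ ACB

A->C, B->CAC, C->ACB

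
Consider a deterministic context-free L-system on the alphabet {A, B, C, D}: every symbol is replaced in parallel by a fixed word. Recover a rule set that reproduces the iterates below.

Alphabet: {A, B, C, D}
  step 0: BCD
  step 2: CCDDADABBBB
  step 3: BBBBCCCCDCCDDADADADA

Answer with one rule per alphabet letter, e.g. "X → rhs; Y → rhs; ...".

A->D, B->DA, C->BB, D->CC

  step 2 ⇒ step 3: CCDDADABBBB ⇒ BB·BB·CC·CC·D·CC·D·DA·DA·DA·DA
    A ↦ D
    B ↦ DA
    C ↦ BB
    D ↦ CC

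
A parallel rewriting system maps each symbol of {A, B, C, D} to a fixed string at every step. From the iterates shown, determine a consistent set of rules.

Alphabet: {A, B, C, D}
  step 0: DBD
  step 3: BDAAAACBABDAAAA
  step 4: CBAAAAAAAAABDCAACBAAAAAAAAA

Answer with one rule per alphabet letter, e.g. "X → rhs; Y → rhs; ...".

A->AA, B->C, C->BD, D->BA

  step 3 ⇒ step 4: BDAAAACBABDAAAA ⇒ C·BA·AA·AA·AA·AA·BD·C·AA·C·BA·AA·AA·AA·AA
    A ↦ AA
    B ↦ C
    C ↦ BD
    D ↦ BA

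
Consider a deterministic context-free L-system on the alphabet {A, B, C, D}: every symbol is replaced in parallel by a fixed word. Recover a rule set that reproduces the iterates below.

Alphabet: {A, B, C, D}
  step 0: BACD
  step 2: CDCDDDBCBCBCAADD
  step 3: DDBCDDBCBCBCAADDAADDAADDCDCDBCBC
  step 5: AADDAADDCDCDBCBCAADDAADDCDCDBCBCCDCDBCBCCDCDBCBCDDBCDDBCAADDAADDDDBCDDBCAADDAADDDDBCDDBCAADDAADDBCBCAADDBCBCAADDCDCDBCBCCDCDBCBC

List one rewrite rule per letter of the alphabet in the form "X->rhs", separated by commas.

  step 2 ⇒ step 3: CDCDDDBCBCBCAADD ⇒ DD·BC·DD·BC·BC·BC·AA·DD·AA·DD·AA·DD·CD·CD·BC·BC
    A ↦ CD
    B ↦ AA
    C ↦ DD
    D ↦ BC

A->CD, B->AA, C->DD, D->BC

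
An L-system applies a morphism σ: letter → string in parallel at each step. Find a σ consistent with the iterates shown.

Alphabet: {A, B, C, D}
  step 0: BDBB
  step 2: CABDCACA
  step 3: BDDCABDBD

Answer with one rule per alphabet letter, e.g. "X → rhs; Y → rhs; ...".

  step 2 ⇒ step 3: CABDCACA ⇒ B·D·D·CA·B·D·B·D
    A ↦ D
    B ↦ D
    C ↦ B
    D ↦ CA

A->D, B->D, C->B, D->CA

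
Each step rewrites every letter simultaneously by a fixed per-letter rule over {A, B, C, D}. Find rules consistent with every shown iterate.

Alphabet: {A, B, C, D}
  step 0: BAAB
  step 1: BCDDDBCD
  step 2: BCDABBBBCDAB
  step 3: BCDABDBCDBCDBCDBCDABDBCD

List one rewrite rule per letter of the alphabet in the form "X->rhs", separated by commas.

A->D, B->BCD, C->A, D->B

  step 2 ⇒ step 3: BCDABBBBCDAB ⇒ BCD·A·B·D·BCD·BCD·BCD·BCD·A·B·D·BCD
    A ↦ D
    B ↦ BCD
    C ↦ A
    D ↦ B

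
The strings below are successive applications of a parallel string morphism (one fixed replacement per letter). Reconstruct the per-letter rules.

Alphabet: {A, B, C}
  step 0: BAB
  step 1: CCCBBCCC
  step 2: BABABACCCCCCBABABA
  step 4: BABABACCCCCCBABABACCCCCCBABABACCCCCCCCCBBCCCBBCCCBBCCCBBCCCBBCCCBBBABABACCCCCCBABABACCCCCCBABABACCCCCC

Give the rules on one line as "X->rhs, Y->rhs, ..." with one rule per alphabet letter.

A->BB, B->CCC, C->BA

  step 1 ⇒ step 2: CCCBBCCC ⇒ BA·BA·BA·CCC·CCC·BA·BA·BA
    B ↦ CCC
    C ↦ BA
  step 0 ⇒ step 1: BAB ⇒ CCC·BB·CCC
    A ↦ BB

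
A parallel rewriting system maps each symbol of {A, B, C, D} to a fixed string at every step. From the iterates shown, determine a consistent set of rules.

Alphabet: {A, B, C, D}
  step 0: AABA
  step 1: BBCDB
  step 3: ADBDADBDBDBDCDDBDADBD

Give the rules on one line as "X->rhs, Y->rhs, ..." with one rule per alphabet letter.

A->B, B->CD, C->A, D->DBD

  step 0 ⇒ step 1: AABA ⇒ B·B·CD·B
    A ↦ B
    B ↦ CD
    C ↦ A  (constrained at step 1)
    D ↦ DBD  (constrained at step 1)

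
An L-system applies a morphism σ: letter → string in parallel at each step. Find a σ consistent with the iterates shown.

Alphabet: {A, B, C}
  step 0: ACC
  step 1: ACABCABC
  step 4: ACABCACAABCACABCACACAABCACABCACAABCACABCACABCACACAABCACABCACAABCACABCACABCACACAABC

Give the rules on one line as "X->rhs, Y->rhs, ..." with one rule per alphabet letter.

A->AC, B->A, C->ABC

  step 0 ⇒ step 1: ACC ⇒ AC·ABC·ABC
    A ↦ AC
    C ↦ ABC
    B ↦ A  (constrained at step 1)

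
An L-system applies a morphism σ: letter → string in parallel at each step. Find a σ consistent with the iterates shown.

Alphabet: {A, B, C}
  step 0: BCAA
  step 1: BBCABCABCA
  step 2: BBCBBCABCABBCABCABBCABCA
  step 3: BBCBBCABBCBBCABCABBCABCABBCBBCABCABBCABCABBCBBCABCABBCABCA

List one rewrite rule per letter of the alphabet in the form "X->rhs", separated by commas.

A->BCA, B->BBC, C->A

  step 2 ⇒ step 3: BBCBBCABCABBCABCABBCABCA ⇒ BBC·BBC·A·BBC·BBC·A·BCA·BBC·A·BCA·BBC·BBC·A·BCA·BBC·A·BCA·BBC·BBC·A·BCA·BBC·A·BCA
    A ↦ BCA
    B ↦ BBC
    C ↦ A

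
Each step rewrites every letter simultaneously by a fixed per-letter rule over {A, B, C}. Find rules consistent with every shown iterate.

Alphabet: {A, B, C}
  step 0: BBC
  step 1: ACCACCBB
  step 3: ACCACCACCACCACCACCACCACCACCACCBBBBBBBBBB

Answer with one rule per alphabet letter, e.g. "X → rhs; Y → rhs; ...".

A->B, B->ACC, C->BB

  step 0 ⇒ step 1: BBC ⇒ ACC·ACC·BB
    B ↦ ACC
    C ↦ BB
    A ↦ B  (constrained at step 1)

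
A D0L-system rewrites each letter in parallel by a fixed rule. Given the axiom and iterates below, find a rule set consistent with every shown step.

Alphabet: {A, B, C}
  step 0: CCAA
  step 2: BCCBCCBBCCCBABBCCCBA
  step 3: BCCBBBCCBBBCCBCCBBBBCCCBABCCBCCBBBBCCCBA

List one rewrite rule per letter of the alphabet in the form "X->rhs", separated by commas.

  step 2 ⇒ step 3: BCCBCCBBCCCBABBCCCBA ⇒ BCC·B·B·BCC·B·B·BCC·BCC·B·B·B·BCC·CBA·BCC·BCC·B·B·B·BCC·CBA
    A ↦ CBA
    B ↦ BCC
    C ↦ B

A->CBA, B->BCC, C->B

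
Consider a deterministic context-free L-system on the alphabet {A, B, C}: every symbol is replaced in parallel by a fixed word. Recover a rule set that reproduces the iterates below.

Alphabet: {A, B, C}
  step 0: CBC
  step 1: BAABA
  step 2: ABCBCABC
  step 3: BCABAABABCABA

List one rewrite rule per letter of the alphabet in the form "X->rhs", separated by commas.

A->BC, B->A, C->BA

  step 2 ⇒ step 3: ABCBCABC ⇒ BC·A·BA·A·BA·BC·A·BA
    A ↦ BC
    B ↦ A
    C ↦ BA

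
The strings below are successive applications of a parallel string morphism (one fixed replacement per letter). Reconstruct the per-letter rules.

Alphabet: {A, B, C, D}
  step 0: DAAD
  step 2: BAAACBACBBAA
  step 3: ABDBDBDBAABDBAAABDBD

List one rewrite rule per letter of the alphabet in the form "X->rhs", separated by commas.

A->BD, B->A, C->BA, D->CB

  step 2 ⇒ step 3: BAAACBACBBAA ⇒ A·BD·BD·BD·BA·A·BD·BA·A·A·BD·BD
    A ↦ BD
    B ↦ A
    C ↦ BA
    D ↦ CB  (constrained at step 0)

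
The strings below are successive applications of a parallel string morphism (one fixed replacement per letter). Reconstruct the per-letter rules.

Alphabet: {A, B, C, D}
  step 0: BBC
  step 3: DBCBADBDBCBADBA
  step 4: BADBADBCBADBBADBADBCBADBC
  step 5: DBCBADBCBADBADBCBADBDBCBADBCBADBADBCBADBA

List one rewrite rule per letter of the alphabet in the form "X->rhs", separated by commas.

A->C, B->DB, C->A, D->BA

  step 4 ⇒ step 5: BADBADBCBADBBADBADBCBADBC ⇒ DB·C·BA·DB·C·BA·DB·A·DB·C·BA·DB·DB·C·BA·DB·C·BA·DB·A·DB·C·BA·DB·A
    A ↦ C
    B ↦ DB
    C ↦ A
    D ↦ BA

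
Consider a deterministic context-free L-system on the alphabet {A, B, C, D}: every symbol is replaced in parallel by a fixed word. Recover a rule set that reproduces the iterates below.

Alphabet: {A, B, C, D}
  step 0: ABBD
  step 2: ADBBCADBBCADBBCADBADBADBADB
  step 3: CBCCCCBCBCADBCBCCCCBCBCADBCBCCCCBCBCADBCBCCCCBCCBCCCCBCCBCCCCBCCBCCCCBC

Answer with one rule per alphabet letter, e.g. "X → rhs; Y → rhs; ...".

  step 2 ⇒ step 3: ADBBCADBBCADBBCADBADBADBADB ⇒ CBC·CCC·BC·BC·ADB·CBC·CCC·BC·BC·ADB·CBC·CCC·BC·BC·ADB·CBC·CCC·BC·CBC·CCC·BC·CBC·CCC·BC·CBC·CCC·BC
    A ↦ CBC
    B ↦ BC
    C ↦ ADB
    D ↦ CCC

A->CBC, B->BC, C->ADB, D->CCC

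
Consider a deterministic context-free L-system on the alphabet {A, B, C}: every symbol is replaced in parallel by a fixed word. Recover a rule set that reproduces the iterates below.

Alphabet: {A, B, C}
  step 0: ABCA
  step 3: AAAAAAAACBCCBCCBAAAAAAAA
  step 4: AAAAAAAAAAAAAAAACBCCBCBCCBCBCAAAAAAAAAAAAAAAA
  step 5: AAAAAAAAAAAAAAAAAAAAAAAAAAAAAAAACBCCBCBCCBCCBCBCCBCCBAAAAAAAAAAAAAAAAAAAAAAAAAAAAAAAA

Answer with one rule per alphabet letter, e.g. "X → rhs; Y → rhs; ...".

A->AA, B->C, C->CB

  step 4 ⇒ step 5: AAAAAAAAAAAAAAAACBCCBCBCCBCBCAAAAAAAAAAAAAAAA ⇒ AA·AA·AA·AA·AA·AA·AA·AA·AA·AA·AA·AA·AA·AA·AA·AA·CB·C·CB·CB·C·CB·C·CB·CB·C·CB·C·CB·AA·AA·AA·AA·AA·AA·AA·AA·AA·AA·AA·AA·AA·AA·AA·AA
    A ↦ AA
    B ↦ C
    C ↦ CB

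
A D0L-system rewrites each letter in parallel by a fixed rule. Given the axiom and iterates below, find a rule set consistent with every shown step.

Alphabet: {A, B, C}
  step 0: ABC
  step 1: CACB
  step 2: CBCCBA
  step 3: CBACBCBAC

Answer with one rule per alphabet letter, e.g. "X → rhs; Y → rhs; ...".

  step 2 ⇒ step 3: CBCCBA ⇒ CB·A·CB·CB·A·C
    A ↦ C
    B ↦ A
    C ↦ CB

A->C, B->A, C->CB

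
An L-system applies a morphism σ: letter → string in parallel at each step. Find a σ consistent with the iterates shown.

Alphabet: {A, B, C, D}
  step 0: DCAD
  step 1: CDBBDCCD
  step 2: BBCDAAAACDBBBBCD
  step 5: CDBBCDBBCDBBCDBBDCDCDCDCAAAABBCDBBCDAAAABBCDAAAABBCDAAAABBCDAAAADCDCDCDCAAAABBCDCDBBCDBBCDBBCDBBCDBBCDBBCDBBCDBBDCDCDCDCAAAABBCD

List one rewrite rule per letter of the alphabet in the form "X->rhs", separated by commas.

A->DC, B->AA, C->BB, D->CD

  step 1 ⇒ step 2: CDBBDCCD ⇒ BB·CD·AA·AA·CD·BB·BB·CD
    B ↦ AA
    C ↦ BB
    D ↦ CD
  step 0 ⇒ step 1: DCAD ⇒ CD·BB·DC·CD
    A ↦ DC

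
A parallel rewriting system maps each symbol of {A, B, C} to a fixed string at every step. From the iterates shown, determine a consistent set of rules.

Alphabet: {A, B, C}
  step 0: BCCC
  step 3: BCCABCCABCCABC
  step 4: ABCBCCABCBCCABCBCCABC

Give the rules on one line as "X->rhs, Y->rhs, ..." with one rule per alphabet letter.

A->C, B->A, C->BC

  step 3 ⇒ step 4: BCCABCCABCCABC ⇒ A·BC·BC·C·A·BC·BC·C·A·BC·BC·C·A·BC
    A ↦ C
    B ↦ A
    C ↦ BC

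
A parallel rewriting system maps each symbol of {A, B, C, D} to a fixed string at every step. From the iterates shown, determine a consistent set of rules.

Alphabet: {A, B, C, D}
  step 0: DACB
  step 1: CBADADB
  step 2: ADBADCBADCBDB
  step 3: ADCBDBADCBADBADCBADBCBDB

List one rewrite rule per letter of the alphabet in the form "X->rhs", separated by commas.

A->AD, B->DB, C->A, D->CB

  step 2 ⇒ step 3: ADBADCBADCBDB ⇒ AD·CB·DB·AD·CB·A·DB·AD·CB·A·DB·CB·DB
    A ↦ AD
    B ↦ DB
    C ↦ A
    D ↦ CB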